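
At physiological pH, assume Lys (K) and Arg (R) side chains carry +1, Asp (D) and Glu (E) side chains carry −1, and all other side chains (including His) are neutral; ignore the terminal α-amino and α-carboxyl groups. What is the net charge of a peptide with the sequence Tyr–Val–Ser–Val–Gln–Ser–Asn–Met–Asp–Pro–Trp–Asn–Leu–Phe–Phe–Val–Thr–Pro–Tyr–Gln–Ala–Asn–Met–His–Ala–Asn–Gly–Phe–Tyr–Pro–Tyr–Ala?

-1

Positive (K, R): none → +0.
Negative (D, E): Asp9 → −1.
Net charge = (+0) + (−1) = −1.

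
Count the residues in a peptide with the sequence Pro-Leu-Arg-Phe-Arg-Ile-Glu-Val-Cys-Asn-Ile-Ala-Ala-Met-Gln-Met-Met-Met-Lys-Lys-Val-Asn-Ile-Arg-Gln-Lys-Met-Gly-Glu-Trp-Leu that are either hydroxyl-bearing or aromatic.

Hydroxyl-bearing: S, T, Y. Aromatic: F, W, Y.
Hydroxyl-bearing residues here: none (0).
Aromatic residues here: Phe4, Trp30 (2).
(Y belongs to both groups, but none appear in this sequence.) Total = 0 + 2 = 2.

2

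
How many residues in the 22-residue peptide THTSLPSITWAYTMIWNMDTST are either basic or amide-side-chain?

Basic: H, K, R. Amide-side-chain: N, Q.
Basic residues here: H2 (1).
Amide-side-chain residues here: N17 (1).
The two groups share no amino acid, so total = 1 + 1 = 2.

2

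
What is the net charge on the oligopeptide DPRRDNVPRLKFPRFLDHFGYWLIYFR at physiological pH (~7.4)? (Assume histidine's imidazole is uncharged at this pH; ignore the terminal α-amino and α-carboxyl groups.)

Near pH 7.4, K and R contribute +1 each, D and E contribute −1 each, and every other side chain (His included, as stated) is uncharged.
Positive (K, R): R3, R4, R9, K11, R14, R27 → +6.
Negative (D, E): D1, D5, D17 → −3.
Net charge = (+6) + (−3) = +3.

+3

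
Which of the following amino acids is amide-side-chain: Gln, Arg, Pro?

Gln

Only N (asparagine) and Q (glutamine) carry a side-chain carboxamide.
Of the listed options, only Gln belongs to this group.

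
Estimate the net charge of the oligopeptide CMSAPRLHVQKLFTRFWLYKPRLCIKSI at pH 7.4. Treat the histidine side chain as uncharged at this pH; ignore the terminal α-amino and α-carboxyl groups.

+6

At pH ~7.4 the Lys and Arg side chains are protonated (+1), the Asp and Glu side chains are deprotonated (−1), and with His taken as neutral all other side chains carry no charge.
Positive (K, R): R6, K11, R15, K20, R22, K26 → +6.
Negative (D, E): none → −0.
Net charge = (+6) + (−0) = +6.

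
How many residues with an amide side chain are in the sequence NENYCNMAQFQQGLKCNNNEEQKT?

Asparagine (N) and glutamine (Q) have uncharged amide side chains.
Matching residues: N1, N3, N6, Q9, Q11, Q12, N17, N18, N19, Q22.

10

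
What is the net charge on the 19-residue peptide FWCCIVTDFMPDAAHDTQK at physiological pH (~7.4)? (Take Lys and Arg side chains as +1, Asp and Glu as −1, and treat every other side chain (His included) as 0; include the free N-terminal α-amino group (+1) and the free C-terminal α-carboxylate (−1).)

-2

Positive (K, R): K19 → +1.
Negative (D, E): D8, D12, D16 → −3.
The N-terminus (+1) and C-terminus (−1) cancel.
Net charge = (+1) + (−3) = −2.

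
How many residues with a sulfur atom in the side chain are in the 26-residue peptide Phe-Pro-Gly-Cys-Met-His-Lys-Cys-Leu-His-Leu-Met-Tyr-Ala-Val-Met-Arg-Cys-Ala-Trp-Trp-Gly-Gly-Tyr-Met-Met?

Cysteine (C, thiol) and methionine (M, thioether) are the two sulfur-containing amino acids.
Matching residues: Cys4, Met5, Cys8, Met12, Met16, Cys18, Met25, Met26.

8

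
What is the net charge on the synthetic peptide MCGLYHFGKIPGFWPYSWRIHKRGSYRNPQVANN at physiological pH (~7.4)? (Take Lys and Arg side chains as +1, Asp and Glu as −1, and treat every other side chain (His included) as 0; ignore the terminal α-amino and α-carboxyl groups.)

+5

Positive (K, R): K9, R19, K22, R23, R27 → +5.
Negative (D, E): none → −0.
Net charge = (+5) + (−0) = +5.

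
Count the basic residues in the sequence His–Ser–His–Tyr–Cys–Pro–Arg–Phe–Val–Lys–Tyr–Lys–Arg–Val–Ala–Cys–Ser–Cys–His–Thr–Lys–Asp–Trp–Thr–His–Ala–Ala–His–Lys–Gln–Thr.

The basic amino acids are Lys (K), Arg (R), and His (H).
Matching residues: His1, His3, Arg7, Lys10, Lys12, Arg13, His19, Lys21, His25, His28, Lys29.

11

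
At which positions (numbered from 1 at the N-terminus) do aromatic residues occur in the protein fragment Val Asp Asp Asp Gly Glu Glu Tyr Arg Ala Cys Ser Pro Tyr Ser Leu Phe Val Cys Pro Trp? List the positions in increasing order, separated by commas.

Phenylalanine (F), tryptophan (W), and tyrosine (Y) have aromatic ring side chains.
Matching residues: Tyr8, Tyr14, Phe17, Trp21.

8, 14, 17, 21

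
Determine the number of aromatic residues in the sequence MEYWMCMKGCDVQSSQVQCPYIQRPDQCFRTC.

The aromatic amino acids are Phe (F, benzyl), Trp (W, indole), and Tyr (Y, phenol).
Matching residues: Y3, W4, Y21, F29.

4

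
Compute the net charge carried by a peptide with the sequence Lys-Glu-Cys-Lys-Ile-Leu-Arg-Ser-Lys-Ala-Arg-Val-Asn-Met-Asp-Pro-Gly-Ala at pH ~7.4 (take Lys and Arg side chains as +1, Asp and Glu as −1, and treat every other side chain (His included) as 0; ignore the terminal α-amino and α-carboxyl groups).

Positive (K, R): Lys1, Lys4, Arg7, Lys9, Arg11 → +5.
Negative (D, E): Glu2, Asp15 → −2.
Net charge = (+5) + (−2) = +3.

+3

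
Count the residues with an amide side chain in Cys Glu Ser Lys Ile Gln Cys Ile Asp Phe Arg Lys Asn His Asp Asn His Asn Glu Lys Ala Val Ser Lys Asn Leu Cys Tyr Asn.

Only N (asparagine) and Q (glutamine) carry a side-chain carboxamide.
Matching residues: Gln6, Asn13, Asn16, Asn18, Asn25, Asn29.

6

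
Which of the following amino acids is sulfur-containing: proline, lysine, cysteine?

Only Cys (C) and Met (M) have a sulfur atom in the side chain.
Of the listed options, only cysteine belongs to this group.

cysteine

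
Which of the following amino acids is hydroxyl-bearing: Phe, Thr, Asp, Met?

Thr

S, T, and Y are the three residues with a side-chain hydroxyl.
Of the listed options, only Thr belongs to this group.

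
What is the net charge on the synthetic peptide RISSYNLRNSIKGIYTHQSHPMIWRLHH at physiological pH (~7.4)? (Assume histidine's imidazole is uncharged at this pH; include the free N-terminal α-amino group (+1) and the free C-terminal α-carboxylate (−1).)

+4

The side chains ionized at physiological pH are Lys/Arg (+1) and Asp/Glu (−1); with His treated as neutral, nothing else contributes.
Positive (K, R): R1, R8, K12, R25 → +4.
Negative (D, E): none → −0.
The N-terminus (+1) and C-terminus (−1) cancel.
Net charge = (+4) + (−0) = +4.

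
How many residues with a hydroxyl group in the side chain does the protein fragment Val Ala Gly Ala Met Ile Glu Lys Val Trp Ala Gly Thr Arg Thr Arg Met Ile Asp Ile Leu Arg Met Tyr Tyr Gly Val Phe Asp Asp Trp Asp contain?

4

The –OH-bearing residues are Ser, Thr (aliphatic alcohols), and Tyr (phenol).
Matching residues: Thr13, Thr15, Tyr24, Tyr25.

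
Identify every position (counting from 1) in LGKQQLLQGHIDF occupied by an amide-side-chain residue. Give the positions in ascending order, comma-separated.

4, 5, 8

The amide-side-chain residues are Asn (N) and Gln (Q).
Matching residues: Q4, Q5, Q8.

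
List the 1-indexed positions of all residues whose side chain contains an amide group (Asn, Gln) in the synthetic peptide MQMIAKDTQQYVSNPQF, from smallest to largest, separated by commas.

2, 9, 10, 14, 16

Matching residues: Q2, Q9, Q10, N14, Q16.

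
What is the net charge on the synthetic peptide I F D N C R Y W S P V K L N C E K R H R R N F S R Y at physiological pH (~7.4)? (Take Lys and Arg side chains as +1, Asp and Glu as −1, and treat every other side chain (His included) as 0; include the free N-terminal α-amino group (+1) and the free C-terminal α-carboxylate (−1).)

+5

Positive (K, R): R6, K12, K17, R18, R20, R21, R25 → +7.
Negative (D, E): D3, E16 → −2.
The N-terminus (+1) and C-terminus (−1) cancel.
Net charge = (+7) + (−2) = +5.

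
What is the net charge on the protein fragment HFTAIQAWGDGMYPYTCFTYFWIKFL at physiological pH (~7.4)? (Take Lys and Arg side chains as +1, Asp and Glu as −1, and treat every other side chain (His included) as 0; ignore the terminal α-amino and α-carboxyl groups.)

Positive (K, R): K24 → +1.
Negative (D, E): D10 → −1.
Net charge = (+1) + (−1) = 0.

0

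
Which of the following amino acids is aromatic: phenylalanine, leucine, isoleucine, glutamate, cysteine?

Phenylalanine (F), tryptophan (W), and tyrosine (Y) have aromatic ring side chains.
Of the listed options, only phenylalanine belongs to this group.

phenylalanine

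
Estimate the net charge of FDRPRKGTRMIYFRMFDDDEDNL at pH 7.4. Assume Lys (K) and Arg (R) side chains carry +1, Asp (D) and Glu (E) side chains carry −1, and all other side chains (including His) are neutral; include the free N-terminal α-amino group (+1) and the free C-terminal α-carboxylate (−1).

-1

Positive (K, R): R3, R5, K6, R9, R14 → +5.
Negative (D, E): D2, D17, D18, D19, E20, D21 → −6.
The N-terminus (+1) and C-terminus (−1) cancel.
Net charge = (+5) + (−6) = −1.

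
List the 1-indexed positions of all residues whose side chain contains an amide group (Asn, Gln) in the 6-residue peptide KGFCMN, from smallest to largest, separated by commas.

6

Matching residues: N6.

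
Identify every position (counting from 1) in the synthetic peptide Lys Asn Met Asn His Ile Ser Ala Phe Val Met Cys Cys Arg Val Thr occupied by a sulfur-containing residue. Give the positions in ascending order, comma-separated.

3, 11, 12, 13

Cysteine (C, thiol) and methionine (M, thioether) are the two sulfur-containing amino acids.
Matching residues: Met3, Met11, Cys12, Cys13.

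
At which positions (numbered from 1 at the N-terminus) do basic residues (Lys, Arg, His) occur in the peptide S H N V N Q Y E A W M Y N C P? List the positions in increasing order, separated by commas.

Matching residues: H2.

2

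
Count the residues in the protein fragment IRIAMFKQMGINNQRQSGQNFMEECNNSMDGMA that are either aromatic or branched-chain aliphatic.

Aromatic: F, W, Y. Branched-chain aliphatic: I, L, V.
Aromatic residues here: F6, F21 (2).
Branched-chain aliphatic residues here: I1, I3, I11 (3).
The two groups share no amino acid, so total = 2 + 3 = 5.

5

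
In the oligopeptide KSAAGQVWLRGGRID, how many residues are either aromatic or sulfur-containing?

Aromatic: F, W, Y. Sulfur-containing: C, M.
Aromatic residues here: W8 (1).
Sulfur-containing residues here: none (0).
The two groups share no amino acid, so total = 1 + 0 = 1.

1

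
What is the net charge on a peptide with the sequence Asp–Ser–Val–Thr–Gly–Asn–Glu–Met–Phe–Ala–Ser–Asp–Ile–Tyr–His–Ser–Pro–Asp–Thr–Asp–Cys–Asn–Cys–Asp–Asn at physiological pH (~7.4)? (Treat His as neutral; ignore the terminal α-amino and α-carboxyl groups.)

-6

The side chains ionized at physiological pH are Lys/Arg (+1) and Asp/Glu (−1); with His treated as neutral, nothing else contributes.
Positive (K, R): none → +0.
Negative (D, E): Asp1, Glu7, Asp12, Asp18, Asp20, Asp24 → −6.
Net charge = (+0) + (−6) = −6.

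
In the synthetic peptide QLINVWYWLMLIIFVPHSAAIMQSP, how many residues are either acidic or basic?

1

Acidic: D, E. Basic: H, K, R.
Acidic residues here: none (0).
Basic residues here: H17 (1).
The two groups share no amino acid, so total = 0 + 1 = 1.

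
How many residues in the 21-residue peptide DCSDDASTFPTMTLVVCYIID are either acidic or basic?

4

Acidic: D, E. Basic: H, K, R.
Acidic residues here: D1, D4, D5, D21 (4).
Basic residues here: none (0).
The two groups share no amino acid, so total = 4 + 0 = 4.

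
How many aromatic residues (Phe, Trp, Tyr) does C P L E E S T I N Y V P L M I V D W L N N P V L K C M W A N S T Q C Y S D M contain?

4

Matching residues: Y10, W18, W28, Y35.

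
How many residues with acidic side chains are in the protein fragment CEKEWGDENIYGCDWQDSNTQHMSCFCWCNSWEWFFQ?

7

The acidic residues are Asp (D) and Glu (E), whose side chains end in a carboxylate group.
Matching residues: E2, E4, D7, E8, D14, D17, E33.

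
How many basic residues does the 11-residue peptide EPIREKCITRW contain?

Lysine (K), arginine (R), and histidine (H) have basic, nitrogen-containing side chains.
Matching residues: R4, K6, R10.

3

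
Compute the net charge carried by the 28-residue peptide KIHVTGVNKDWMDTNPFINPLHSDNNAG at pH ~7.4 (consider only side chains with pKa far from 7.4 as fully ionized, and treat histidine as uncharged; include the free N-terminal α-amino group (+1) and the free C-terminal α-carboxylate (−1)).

-1

At pH ~7.4 the Lys and Arg side chains are protonated (+1), the Asp and Glu side chains are deprotonated (−1), and with His taken as neutral all other side chains carry no charge.
Positive (K, R): K1, K9 → +2.
Negative (D, E): D10, D13, D24 → −3.
The N-terminus (+1) and C-terminus (−1) cancel.
Net charge = (+2) + (−3) = −1.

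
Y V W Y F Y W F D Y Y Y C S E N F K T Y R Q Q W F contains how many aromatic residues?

14

The aromatic amino acids are Phe (F, benzyl), Trp (W, indole), and Tyr (Y, phenol).
Matching residues: Y1, W3, Y4, F5, Y6, W7, F8, Y10, Y11, Y12, F17, Y20, W24, F25.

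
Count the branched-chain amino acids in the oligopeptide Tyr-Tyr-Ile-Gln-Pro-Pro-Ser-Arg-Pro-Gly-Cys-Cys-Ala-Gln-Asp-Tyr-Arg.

The BCAAs are Val, Leu, and Ile — aliphatic side chains with a branch point.
Matching residues: Ile3.

1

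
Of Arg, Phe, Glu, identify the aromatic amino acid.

Phenylalanine (F), tryptophan (W), and tyrosine (Y) have aromatic ring side chains.
Of the listed options, only Phe belongs to this group.

Phe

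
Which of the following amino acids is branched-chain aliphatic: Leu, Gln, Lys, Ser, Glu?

Leu

The BCAAs are Val, Leu, and Ile — aliphatic side chains with a branch point.
Of the listed options, only Leu belongs to this group.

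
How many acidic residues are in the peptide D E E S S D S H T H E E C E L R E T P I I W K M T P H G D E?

10

Only D (aspartate) and E (glutamate) carry a side-chain carboxylic acid.
Matching residues: D1, E2, E3, D6, E11, E12, E14, E17, D29, E30.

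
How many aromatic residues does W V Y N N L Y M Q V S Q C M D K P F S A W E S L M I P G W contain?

The aromatic amino acids are Phe (F, benzyl), Trp (W, indole), and Tyr (Y, phenol).
Matching residues: W1, Y3, Y7, F18, W21, W29.

6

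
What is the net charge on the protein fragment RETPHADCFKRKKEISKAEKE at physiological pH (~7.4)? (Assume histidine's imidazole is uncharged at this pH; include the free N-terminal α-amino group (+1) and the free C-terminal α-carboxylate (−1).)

+2

The side chains ionized at physiological pH are Lys/Arg (+1) and Asp/Glu (−1); with His treated as neutral, nothing else contributes.
Positive (K, R): R1, K10, R11, K12, K13, K17, K20 → +7.
Negative (D, E): E2, D7, E14, E19, E21 → −5.
The N-terminus (+1) and C-terminus (−1) cancel.
Net charge = (+7) + (−5) = +2.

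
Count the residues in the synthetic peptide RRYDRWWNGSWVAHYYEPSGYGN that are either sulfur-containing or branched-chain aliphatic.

Sulfur-containing: C, M. Branched-chain aliphatic: I, L, V.
Sulfur-containing residues here: none (0).
Branched-chain aliphatic residues here: V12 (1).
The two groups share no amino acid, so total = 0 + 1 = 1.

1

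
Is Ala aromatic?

F, W, and Y each carry an aromatic ring on the side chain.
Alanine is not in this group.

No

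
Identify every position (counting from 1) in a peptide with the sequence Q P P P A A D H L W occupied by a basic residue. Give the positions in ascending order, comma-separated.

8

K, R, and H are the three residues with basic side chains (ε-amine, guanidinium, and imidazole respectively).
Matching residues: H8.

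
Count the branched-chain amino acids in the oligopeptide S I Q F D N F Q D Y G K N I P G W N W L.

3

V, L, and I make up the branched-chain aliphatic group.
Matching residues: I2, I14, L20.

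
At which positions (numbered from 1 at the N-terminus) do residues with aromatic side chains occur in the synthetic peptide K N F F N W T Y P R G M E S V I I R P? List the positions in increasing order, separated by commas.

3, 4, 6, 8

F, W, and Y each carry an aromatic ring on the side chain.
Matching residues: F3, F4, W6, Y8.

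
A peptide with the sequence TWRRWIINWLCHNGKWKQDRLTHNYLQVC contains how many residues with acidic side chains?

The acidic residues are Asp (D) and Glu (E), whose side chains end in a carboxylate group.
Matching residues: D19.

1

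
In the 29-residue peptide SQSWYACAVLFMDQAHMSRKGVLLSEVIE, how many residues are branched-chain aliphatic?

Valine (V), leucine (L), and isoleucine (I) are the branched-chain amino acids.
Matching residues: V9, L10, V22, L23, L24, V27, I28.

7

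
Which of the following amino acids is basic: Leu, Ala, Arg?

Arg

K, R, and H are the three residues with basic side chains (ε-amine, guanidinium, and imidazole respectively).
Of the listed options, only Arg belongs to this group.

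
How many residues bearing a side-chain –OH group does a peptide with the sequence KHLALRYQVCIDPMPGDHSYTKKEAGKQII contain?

4

S, T, and Y are the three residues with a side-chain hydroxyl.
Matching residues: Y7, S19, Y20, T21.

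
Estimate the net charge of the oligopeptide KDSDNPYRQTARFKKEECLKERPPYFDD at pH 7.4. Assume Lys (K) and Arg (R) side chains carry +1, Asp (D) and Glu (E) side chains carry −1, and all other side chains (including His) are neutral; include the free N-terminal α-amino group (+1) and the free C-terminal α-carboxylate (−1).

Positive (K, R): K1, R8, R12, K14, K15, K20, R22 → +7.
Negative (D, E): D2, D4, E16, E17, E21, D27, D28 → −7.
The N-terminus (+1) and C-terminus (−1) cancel.
Net charge = (+7) + (−7) = 0.

0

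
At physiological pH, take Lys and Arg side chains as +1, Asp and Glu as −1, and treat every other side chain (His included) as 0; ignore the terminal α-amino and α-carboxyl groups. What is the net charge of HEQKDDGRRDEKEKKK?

Positive (K, R): K4, R8, R9, K12, K14, K15, K16 → +7.
Negative (D, E): E2, D5, D6, D10, E11, E13 → −6.
Net charge = (+7) + (−6) = +1.

+1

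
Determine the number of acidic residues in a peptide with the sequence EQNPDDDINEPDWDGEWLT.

8

Only D (aspartate) and E (glutamate) carry a side-chain carboxylic acid.
Matching residues: E1, D5, D6, D7, E10, D12, D14, E16.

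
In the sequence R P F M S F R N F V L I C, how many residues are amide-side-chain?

1

Asparagine (N) and glutamine (Q) have uncharged amide side chains.
Matching residues: N8.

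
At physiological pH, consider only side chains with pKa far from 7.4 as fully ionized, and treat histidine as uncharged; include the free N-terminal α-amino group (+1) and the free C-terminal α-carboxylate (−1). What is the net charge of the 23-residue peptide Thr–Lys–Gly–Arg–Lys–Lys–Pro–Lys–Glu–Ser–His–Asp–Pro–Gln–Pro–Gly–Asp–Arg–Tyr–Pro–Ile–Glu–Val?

+2

Near pH 7.4, K and R contribute +1 each, D and E contribute −1 each, and every other side chain (His included, as stated) is uncharged.
Positive (K, R): Lys2, Arg4, Lys5, Lys6, Lys8, Arg18 → +6.
Negative (D, E): Glu9, Asp12, Asp17, Glu22 → −4.
The N-terminus (+1) and C-terminus (−1) cancel.
Net charge = (+6) + (−4) = +2.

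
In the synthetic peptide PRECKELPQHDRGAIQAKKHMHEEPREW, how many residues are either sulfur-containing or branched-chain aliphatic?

Sulfur-containing: C, M. Branched-chain aliphatic: I, L, V.
Sulfur-containing residues here: C4, M21 (2).
Branched-chain aliphatic residues here: L7, I15 (2).
The two groups share no amino acid, so total = 2 + 2 = 4.

4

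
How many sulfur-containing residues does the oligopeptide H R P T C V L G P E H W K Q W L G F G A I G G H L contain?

1

The sulfur-bearing residues are cysteine (–SH) and methionine (–S–CH₃).
Matching residues: C5.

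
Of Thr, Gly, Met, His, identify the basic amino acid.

Lysine (K), arginine (R), and histidine (H) have basic, nitrogen-containing side chains.
Of the listed options, only His belongs to this group.

His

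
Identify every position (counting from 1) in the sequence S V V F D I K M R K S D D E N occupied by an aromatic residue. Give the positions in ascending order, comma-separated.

F, W, and Y each carry an aromatic ring on the side chain.
Matching residues: F4.

4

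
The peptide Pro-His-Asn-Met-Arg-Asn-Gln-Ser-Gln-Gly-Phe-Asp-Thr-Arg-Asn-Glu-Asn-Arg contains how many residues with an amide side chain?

6

Only N (asparagine) and Q (glutamine) carry a side-chain carboxamide.
Matching residues: Asn3, Asn6, Gln7, Gln9, Asn15, Asn17.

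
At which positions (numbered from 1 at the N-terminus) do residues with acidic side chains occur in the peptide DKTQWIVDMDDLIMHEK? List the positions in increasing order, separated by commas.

1, 8, 10, 11, 16

The acidic residues are Asp (D) and Glu (E), whose side chains end in a carboxylate group.
Matching residues: D1, D8, D10, D11, E16.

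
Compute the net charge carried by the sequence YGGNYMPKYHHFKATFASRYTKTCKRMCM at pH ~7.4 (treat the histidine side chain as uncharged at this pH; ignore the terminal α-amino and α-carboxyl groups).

The side chains ionized at physiological pH are Lys/Arg (+1) and Asp/Glu (−1); with His treated as neutral, nothing else contributes.
Positive (K, R): K8, K13, R19, K22, K25, R26 → +6.
Negative (D, E): none → −0.
Net charge = (+6) + (−0) = +6.

+6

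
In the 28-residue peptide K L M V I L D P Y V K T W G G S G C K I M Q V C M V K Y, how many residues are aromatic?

Phenylalanine (F), tryptophan (W), and tyrosine (Y) have aromatic ring side chains.
Matching residues: Y9, W13, Y28.

3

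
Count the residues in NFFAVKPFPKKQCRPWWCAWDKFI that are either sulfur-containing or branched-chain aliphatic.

Sulfur-containing: C, M. Branched-chain aliphatic: I, L, V.
Sulfur-containing residues here: C13, C18 (2).
Branched-chain aliphatic residues here: V5, I24 (2).
The two groups share no amino acid, so total = 2 + 2 = 4.

4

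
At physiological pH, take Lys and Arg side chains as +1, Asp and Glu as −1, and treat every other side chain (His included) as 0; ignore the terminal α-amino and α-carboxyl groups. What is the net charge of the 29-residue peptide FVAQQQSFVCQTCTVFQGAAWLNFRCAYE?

Positive (K, R): R25 → +1.
Negative (D, E): E29 → −1.
Net charge = (+1) + (−1) = 0.

0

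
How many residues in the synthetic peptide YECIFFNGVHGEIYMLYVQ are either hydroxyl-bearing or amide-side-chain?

5

Hydroxyl-bearing: S, T, Y. Amide-side-chain: N, Q.
Hydroxyl-bearing residues here: Y1, Y14, Y17 (3).
Amide-side-chain residues here: N7, Q19 (2).
The two groups share no amino acid, so total = 3 + 2 = 5.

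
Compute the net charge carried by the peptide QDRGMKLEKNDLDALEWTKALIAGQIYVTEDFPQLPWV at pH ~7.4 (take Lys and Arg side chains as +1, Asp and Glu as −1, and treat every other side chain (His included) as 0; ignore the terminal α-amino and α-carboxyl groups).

-3

Positive (K, R): R3, K6, K9, K19 → +4.
Negative (D, E): D2, E8, D11, D13, E16, E30, D31 → −7.
Net charge = (+4) + (−7) = −3.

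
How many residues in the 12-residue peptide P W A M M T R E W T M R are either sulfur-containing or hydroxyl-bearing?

5

Sulfur-containing: C, M. Hydroxyl-bearing: S, T, Y.
Sulfur-containing residues here: M4, M5, M11 (3).
Hydroxyl-bearing residues here: T6, T10 (2).
The two groups share no amino acid, so total = 3 + 2 = 5.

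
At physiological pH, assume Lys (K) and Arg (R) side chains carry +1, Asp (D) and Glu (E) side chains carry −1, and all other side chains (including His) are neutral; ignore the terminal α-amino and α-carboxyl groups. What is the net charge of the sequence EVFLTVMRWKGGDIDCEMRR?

0

Positive (K, R): R8, K10, R19, R20 → +4.
Negative (D, E): E1, D13, D15, E17 → −4.
Net charge = (+4) + (−4) = 0.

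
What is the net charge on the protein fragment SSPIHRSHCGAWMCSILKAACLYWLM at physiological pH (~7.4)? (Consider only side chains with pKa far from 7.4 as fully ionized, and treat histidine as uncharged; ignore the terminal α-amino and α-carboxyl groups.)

+2

Near pH 7.4, K and R contribute +1 each, D and E contribute −1 each, and every other side chain (His included, as stated) is uncharged.
Positive (K, R): R6, K18 → +2.
Negative (D, E): none → −0.
Net charge = (+2) + (−0) = +2.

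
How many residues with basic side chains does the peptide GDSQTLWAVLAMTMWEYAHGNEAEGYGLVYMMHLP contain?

K, R, and H are the three residues with basic side chains (ε-amine, guanidinium, and imidazole respectively).
Matching residues: H19, H33.

2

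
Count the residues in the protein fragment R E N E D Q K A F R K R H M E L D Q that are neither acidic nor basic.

7

Acidic: D, E. Basic: K, R, H. All other residues are neither.
Matching residues: N3, Q6, A8, F9, M14, L16, Q18.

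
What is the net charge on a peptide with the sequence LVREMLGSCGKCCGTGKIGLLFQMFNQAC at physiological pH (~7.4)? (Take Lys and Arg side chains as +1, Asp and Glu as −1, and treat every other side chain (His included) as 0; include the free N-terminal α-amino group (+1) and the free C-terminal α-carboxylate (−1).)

+2

Positive (K, R): R3, K11, K17 → +3.
Negative (D, E): E4 → −1.
The N-terminus (+1) and C-terminus (−1) cancel.
Net charge = (+3) + (−1) = +2.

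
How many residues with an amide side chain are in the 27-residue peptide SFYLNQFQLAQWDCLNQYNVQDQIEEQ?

10

Only N (asparagine) and Q (glutamine) carry a side-chain carboxamide.
Matching residues: N5, Q6, Q8, Q11, N16, Q17, N19, Q21, Q23, Q27.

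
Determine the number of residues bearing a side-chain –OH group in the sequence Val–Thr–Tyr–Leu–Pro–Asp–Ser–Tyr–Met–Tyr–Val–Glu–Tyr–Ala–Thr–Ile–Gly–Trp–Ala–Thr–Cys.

8

S, T, and Y are the three residues with a side-chain hydroxyl.
Matching residues: Thr2, Tyr3, Ser7, Tyr8, Tyr10, Tyr13, Thr15, Thr20.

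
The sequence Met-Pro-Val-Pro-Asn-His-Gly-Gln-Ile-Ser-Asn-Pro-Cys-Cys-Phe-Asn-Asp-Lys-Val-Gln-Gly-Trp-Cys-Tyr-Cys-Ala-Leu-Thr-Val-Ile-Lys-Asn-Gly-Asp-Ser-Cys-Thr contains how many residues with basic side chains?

3

Lysine (K), arginine (R), and histidine (H) have basic, nitrogen-containing side chains.
Matching residues: His6, Lys18, Lys31.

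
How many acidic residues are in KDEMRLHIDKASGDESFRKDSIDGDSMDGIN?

9

The acidic residues are Asp (D) and Glu (E), whose side chains end in a carboxylate group.
Matching residues: D2, E3, D9, D14, E15, D20, D23, D25, D28.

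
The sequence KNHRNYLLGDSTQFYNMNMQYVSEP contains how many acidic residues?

2

Only D (aspartate) and E (glutamate) carry a side-chain carboxylic acid.
Matching residues: D10, E24.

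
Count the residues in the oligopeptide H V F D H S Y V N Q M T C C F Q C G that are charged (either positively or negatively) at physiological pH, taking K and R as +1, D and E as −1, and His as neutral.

1

Charged side chains at pH ~7.4: K, R (positive); D, E (negative).
Matching residues: D4.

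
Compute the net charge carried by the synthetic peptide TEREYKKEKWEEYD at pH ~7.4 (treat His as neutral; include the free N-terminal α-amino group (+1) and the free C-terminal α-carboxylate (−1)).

-2

The side chains ionized at physiological pH are Lys/Arg (+1) and Asp/Glu (−1); with His treated as neutral, nothing else contributes.
Positive (K, R): R3, K6, K7, K9 → +4.
Negative (D, E): E2, E4, E8, E11, E12, D14 → −6.
The N-terminus (+1) and C-terminus (−1) cancel.
Net charge = (+4) + (−6) = −2.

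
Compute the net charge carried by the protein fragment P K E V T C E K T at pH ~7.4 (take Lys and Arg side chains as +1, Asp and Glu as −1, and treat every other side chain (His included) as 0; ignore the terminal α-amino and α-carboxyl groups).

Positive (K, R): K2, K8 → +2.
Negative (D, E): E3, E7 → −2.
Net charge = (+2) + (−2) = 0.

0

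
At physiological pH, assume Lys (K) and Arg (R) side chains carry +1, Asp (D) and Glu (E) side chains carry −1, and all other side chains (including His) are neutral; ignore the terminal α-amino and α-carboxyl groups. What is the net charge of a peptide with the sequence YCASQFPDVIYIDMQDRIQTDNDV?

Positive (K, R): R17 → +1.
Negative (D, E): D8, D13, D16, D21, D23 → −5.
Net charge = (+1) + (−5) = −4.

-4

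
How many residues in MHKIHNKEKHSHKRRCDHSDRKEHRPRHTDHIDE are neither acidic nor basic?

Acidic: D, E. Basic: K, R, H. All other residues are neither.
Matching residues: M1, I4, N6, S11, C16, S19, P26, T29, I32.

9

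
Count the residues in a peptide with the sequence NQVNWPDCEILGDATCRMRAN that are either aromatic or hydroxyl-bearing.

Aromatic: F, W, Y. Hydroxyl-bearing: S, T, Y.
Aromatic residues here: W5 (1).
Hydroxyl-bearing residues here: T15 (1).
(Y belongs to both groups, but none appear in this sequence.) Total = 1 + 1 = 2.

2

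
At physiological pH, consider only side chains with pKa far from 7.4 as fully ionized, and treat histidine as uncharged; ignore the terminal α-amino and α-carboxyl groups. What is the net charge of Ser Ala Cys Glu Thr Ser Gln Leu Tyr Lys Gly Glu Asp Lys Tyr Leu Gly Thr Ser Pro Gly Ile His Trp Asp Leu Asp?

At pH ~7.4 the Lys and Arg side chains are protonated (+1), the Asp and Glu side chains are deprotonated (−1), and with His taken as neutral all other side chains carry no charge.
Positive (K, R): Lys10, Lys14 → +2.
Negative (D, E): Glu4, Glu12, Asp13, Asp25, Asp27 → −5.
Net charge = (+2) + (−5) = −3.

-3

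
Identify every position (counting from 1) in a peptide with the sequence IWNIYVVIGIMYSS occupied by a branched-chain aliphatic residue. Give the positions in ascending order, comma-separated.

Valine (V), leucine (L), and isoleucine (I) are the branched-chain amino acids.
Matching residues: I1, I4, V6, V7, I8, I10.

1, 4, 6, 7, 8, 10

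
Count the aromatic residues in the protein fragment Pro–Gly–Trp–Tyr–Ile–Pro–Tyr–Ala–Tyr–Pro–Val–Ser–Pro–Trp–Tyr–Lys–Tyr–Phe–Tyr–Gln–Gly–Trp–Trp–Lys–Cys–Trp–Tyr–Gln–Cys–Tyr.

14

F, W, and Y each carry an aromatic ring on the side chain.
Matching residues: Trp3, Tyr4, Tyr7, Tyr9, Trp14, Tyr15, Tyr17, Phe18, Tyr19, Trp22, Trp23, Trp26, Tyr27, Tyr30.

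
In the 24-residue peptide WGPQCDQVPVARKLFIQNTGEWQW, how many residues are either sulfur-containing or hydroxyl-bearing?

Sulfur-containing: C, M. Hydroxyl-bearing: S, T, Y.
Sulfur-containing residues here: C5 (1).
Hydroxyl-bearing residues here: T19 (1).
The two groups share no amino acid, so total = 1 + 1 = 2.

2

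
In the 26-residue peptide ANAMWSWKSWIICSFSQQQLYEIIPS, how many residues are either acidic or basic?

Acidic: D, E. Basic: H, K, R.
Acidic residues here: E22 (1).
Basic residues here: K8 (1).
The two groups share no amino acid, so total = 1 + 1 = 2.

2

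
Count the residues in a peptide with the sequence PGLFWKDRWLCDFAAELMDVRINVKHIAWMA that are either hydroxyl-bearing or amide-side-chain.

Hydroxyl-bearing: S, T, Y. Amide-side-chain: N, Q.
Hydroxyl-bearing residues here: none (0).
Amide-side-chain residues here: N23 (1).
The two groups share no amino acid, so total = 0 + 1 = 1.

1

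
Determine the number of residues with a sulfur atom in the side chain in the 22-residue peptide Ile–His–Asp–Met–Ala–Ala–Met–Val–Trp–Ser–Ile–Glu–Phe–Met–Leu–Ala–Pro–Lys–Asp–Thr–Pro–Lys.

3

Cysteine (C, thiol) and methionine (M, thioether) are the two sulfur-containing amino acids.
Matching residues: Met4, Met7, Met14.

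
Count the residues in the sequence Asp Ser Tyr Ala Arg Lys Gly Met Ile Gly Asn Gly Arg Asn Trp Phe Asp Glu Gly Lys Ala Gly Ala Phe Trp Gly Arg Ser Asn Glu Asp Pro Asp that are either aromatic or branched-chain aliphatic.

6

Aromatic: F, W, Y. Branched-chain aliphatic: I, L, V.
Aromatic residues here: Tyr3, Trp15, Phe16, Phe24, Trp25 (5).
Branched-chain aliphatic residues here: Ile9 (1).
The two groups share no amino acid, so total = 5 + 1 = 6.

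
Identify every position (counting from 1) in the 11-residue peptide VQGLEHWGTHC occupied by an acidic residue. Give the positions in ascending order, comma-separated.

5

Aspartate (D) and glutamate (E) have carboxylic-acid side chains and are the acidic amino acids.
Matching residues: E5.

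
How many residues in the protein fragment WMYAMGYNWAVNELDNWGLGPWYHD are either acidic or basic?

4

Acidic: D, E. Basic: H, K, R.
Acidic residues here: E13, D15, D25 (3).
Basic residues here: H24 (1).
The two groups share no amino acid, so total = 3 + 1 = 4.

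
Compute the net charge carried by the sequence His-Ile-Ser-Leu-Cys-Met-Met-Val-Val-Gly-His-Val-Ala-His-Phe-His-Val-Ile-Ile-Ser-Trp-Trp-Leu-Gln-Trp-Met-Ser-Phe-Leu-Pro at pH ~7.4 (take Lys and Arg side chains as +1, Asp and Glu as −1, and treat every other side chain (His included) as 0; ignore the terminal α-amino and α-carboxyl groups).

Positive (K, R): none → +0.
Negative (D, E): none → −0.
Net charge = (+0) + (−0) = 0.

0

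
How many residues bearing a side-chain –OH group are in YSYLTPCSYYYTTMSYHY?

13

The –OH-bearing residues are Ser, Thr (aliphatic alcohols), and Tyr (phenol).
Matching residues: Y1, S2, Y3, T5, S8, Y9, Y10, Y11, T12, T13, S15, Y16, Y18.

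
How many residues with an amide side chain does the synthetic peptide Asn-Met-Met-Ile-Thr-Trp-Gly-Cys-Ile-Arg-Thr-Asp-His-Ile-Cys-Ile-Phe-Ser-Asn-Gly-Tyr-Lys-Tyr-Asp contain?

2

Asparagine (N) and glutamine (Q) have uncharged amide side chains.
Matching residues: Asn1, Asn19.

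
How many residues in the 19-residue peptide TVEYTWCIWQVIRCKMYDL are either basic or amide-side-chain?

3

Basic: H, K, R. Amide-side-chain: N, Q.
Basic residues here: R13, K15 (2).
Amide-side-chain residues here: Q10 (1).
The two groups share no amino acid, so total = 2 + 1 = 3.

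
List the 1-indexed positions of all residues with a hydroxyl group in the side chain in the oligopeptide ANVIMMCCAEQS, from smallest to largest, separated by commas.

S, T, and Y are the three residues with a side-chain hydroxyl.
Matching residues: S12.

12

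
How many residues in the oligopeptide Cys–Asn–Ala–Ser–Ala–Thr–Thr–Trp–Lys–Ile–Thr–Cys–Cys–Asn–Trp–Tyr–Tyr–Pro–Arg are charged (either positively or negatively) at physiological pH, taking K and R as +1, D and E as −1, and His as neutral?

2

Charged side chains at pH ~7.4: K, R (positive); D, E (negative).
Matching residues: Lys9, Arg19.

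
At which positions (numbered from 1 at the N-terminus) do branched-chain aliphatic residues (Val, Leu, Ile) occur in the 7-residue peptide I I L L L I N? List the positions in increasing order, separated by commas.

Matching residues: I1, I2, L3, L4, L5, I6.

1, 2, 3, 4, 5, 6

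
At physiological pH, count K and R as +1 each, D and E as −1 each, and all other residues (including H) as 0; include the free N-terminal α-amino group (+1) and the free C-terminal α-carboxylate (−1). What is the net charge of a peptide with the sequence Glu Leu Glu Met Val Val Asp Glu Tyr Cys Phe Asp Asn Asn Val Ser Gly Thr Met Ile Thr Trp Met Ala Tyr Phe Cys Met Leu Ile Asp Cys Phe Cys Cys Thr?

-6

Positive (K, R): none → +0.
Negative (D, E): Glu1, Glu3, Asp7, Glu8, Asp12, Asp31 → −6.
The N-terminus (+1) and C-terminus (−1) cancel.
Net charge = (+0) + (−6) = −6.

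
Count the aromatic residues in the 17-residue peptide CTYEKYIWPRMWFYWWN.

F, W, and Y each carry an aromatic ring on the side chain.
Matching residues: Y3, Y6, W8, W12, F13, Y14, W15, W16.

8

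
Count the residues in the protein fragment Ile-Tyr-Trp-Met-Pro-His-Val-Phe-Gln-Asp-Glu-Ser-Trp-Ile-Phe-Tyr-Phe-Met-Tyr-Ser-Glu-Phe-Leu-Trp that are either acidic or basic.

4

Acidic: D, E. Basic: H, K, R.
Acidic residues here: Asp10, Glu11, Glu21 (3).
Basic residues here: His6 (1).
The two groups share no amino acid, so total = 3 + 1 = 4.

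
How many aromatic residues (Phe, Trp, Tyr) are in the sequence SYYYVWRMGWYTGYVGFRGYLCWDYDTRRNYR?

Matching residues: Y2, Y3, Y4, W6, W10, Y11, Y14, F17, Y20, W23, Y25, Y31.

12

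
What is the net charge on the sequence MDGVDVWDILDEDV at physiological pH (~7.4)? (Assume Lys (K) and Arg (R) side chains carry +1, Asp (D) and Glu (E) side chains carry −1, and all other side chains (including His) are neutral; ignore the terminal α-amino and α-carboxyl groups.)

-6

Positive (K, R): none → +0.
Negative (D, E): D2, D5, D8, D11, E12, D13 → −6.
Net charge = (+0) + (−6) = −6.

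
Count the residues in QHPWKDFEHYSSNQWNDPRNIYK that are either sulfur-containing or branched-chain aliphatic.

Sulfur-containing: C, M. Branched-chain aliphatic: I, L, V.
Sulfur-containing residues here: none (0).
Branched-chain aliphatic residues here: I21 (1).
The two groups share no amino acid, so total = 0 + 1 = 1.

1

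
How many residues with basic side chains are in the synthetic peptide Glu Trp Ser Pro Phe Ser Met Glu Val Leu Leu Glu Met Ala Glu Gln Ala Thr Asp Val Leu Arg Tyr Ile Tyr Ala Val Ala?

1

The basic amino acids are Lys (K), Arg (R), and His (H).
Matching residues: Arg22.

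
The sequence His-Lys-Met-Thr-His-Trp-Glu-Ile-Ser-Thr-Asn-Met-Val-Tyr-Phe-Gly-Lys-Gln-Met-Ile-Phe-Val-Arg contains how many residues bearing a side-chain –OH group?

S, T, and Y are the three residues with a side-chain hydroxyl.
Matching residues: Thr4, Ser9, Thr10, Tyr14.

4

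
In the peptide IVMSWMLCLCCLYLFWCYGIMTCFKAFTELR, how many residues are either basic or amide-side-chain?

Basic: H, K, R. Amide-side-chain: N, Q.
Basic residues here: K25, R31 (2).
Amide-side-chain residues here: none (0).
The two groups share no amino acid, so total = 2 + 0 = 2.

2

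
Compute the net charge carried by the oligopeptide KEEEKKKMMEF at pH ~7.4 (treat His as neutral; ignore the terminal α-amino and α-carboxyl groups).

0

The side chains ionized at physiological pH are Lys/Arg (+1) and Asp/Glu (−1); with His treated as neutral, nothing else contributes.
Positive (K, R): K1, K5, K6, K7 → +4.
Negative (D, E): E2, E3, E4, E10 → −4.
Net charge = (+4) + (−4) = 0.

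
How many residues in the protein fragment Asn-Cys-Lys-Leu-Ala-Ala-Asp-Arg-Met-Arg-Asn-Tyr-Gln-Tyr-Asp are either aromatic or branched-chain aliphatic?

Aromatic: F, W, Y. Branched-chain aliphatic: I, L, V.
Aromatic residues here: Tyr12, Tyr14 (2).
Branched-chain aliphatic residues here: Leu4 (1).
The two groups share no amino acid, so total = 2 + 1 = 3.

3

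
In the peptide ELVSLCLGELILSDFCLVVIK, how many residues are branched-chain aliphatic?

11

Valine (V), leucine (L), and isoleucine (I) are the branched-chain amino acids.
Matching residues: L2, V3, L5, L7, L10, I11, L12, L17, V18, V19, I20.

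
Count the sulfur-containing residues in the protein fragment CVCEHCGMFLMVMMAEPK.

Cysteine (C, thiol) and methionine (M, thioether) are the two sulfur-containing amino acids.
Matching residues: C1, C3, C6, M8, M11, M13, M14.

7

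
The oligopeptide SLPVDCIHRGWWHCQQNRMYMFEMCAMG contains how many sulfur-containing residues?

7

Only Cys (C) and Met (M) have a sulfur atom in the side chain.
Matching residues: C6, C14, M19, M21, M24, C25, M27.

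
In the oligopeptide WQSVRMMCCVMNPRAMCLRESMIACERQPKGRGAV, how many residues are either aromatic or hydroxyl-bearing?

Aromatic: F, W, Y. Hydroxyl-bearing: S, T, Y.
Aromatic residues here: W1 (1).
Hydroxyl-bearing residues here: S3, S21 (2).
(Y belongs to both groups, but none appear in this sequence.) Total = 1 + 2 = 3.

3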